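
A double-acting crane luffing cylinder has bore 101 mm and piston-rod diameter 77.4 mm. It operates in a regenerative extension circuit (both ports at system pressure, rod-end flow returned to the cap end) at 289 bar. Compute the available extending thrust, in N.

F ≈ 1.36e5 N

With equal pressure on both faces, forces on the annular region cancel; the net push is pressure × rod cross-section.
Rod cross-section A_rod = π/4 × (77.4 mm)² = 4705 mm^2
F = P × A_rod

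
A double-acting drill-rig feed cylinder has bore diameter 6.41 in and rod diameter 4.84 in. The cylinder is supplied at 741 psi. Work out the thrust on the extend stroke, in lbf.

Cap-side area A_cap = π/4 × (6.41 in)² = 32.27 in^2
F = P × A_cap = 741 psi × A_cap

F ≈ 23900 lbf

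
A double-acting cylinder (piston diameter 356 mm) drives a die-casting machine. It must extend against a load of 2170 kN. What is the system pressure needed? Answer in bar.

Cap-side area A_cap = π/4 × (356 mm)² = 99540 mm^2
P = F / A = 2170 kN / A

P ≈ 218 bar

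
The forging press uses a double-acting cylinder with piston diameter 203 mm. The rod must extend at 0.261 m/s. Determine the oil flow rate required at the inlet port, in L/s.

Q ≈ 8.45 L/s

Cap-side area A_cap = π/4 × (203 mm)² = 32370 mm^2
Q = A × v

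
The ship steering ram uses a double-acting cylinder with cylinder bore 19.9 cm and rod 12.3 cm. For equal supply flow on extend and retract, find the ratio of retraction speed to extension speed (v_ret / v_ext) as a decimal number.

Cap-side area A_cap = π/4 × (19.9 cm)² = 311.0 cm^2
Rod-side annular area A_ann = π/4 × (19.9² − 12.3²) = 192.2 cm^2
For equal Q, v ∝ 1/A, so v_ret/v_ext = A_cap/A_ann.

v_ret/v_ext ≈ 1.62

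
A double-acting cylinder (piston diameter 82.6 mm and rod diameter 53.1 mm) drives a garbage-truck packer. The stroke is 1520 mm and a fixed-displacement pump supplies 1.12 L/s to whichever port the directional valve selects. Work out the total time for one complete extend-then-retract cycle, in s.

Cap-side area A_cap = π/4 × (82.6 mm)² = 5359 mm^2
Rod-side annular area A_ann = π/4 × (82.6² − 53.1²) = 3144 mm^2
t_ext = A_cap·L/Q = 7.272 s
t_ret = A_ann·L/Q = 4.267 s
t_cycle = t_ext + t_ret

t ≈ 11.5 s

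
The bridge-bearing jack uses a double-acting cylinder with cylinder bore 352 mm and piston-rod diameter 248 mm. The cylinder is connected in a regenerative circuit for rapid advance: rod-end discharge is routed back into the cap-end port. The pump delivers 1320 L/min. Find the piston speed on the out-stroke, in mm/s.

In regeneration the rod-end outflow joins the pump flow into the cap end, so the net volume the pump must supply per unit advance equals the rod cross-section area.
Rod cross-section A_rod = π/4 × (248 mm)² = 48310 mm^2
v = Q_pump / A_rod

v ≈ 455 mm/s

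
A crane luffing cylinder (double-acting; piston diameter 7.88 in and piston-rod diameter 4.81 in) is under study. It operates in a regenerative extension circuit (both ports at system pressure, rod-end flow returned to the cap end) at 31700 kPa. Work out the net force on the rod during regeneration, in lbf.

With equal pressure on both faces, forces on the annular region cancel; the net push is pressure × rod cross-section.
Rod cross-section A_rod = π/4 × (4.81 in)² = 18.17 in^2
F = P × A_rod

F ≈ 83500 lbf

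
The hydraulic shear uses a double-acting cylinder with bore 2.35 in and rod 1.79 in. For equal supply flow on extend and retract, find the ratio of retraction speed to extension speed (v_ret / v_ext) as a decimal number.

v_ret/v_ext ≈ 2.38

Cap-side area A_cap = π/4 × (2.35 in)² = 4.337 in^2
Rod-side annular area A_ann = π/4 × (2.35² − 1.79²) = 1.821 in^2
For equal Q, v ∝ 1/A, so v_ret/v_ext = A_cap/A_ann.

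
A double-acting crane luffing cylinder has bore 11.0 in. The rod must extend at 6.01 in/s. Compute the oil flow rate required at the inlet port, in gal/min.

Q ≈ 148 gal/min

Cap-side area A_cap = π/4 × (11.0 in)² = 95.03 in^2
Q = A × v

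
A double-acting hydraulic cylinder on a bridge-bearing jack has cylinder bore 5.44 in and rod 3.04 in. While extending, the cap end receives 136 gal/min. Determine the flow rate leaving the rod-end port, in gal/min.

Q_out ≈ 93.5 gal/min

Cap-side area A_cap = π/4 × (5.44 in)² = 23.24 in^2
Rod-side annular area A_ann = π/4 × (5.44² − 3.04²) = 15.98 in^2
Piston speed v = Q_in/A_cap; rod-end outflow Q_out = v × A_ann = Q_in × A_ann/A_cap.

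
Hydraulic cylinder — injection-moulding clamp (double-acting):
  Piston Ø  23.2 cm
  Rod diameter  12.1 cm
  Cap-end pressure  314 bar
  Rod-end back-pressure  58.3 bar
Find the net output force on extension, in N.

Cap-side area A_cap = π/4 × (23.2 cm)² = 422.7 cm^2
Rod-side annular area A_ann = π/4 × (23.2² − 12.1²) = 307.7 cm^2
Net thrust = P_cap·A_cap − P_rod·A_ann = 1.327e6 N − 1.794e5 N

F ≈ 1.15e6 N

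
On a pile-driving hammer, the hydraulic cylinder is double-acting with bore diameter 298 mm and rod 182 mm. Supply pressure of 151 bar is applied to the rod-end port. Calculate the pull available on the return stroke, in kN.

F ≈ 660 kN

Rod-side annular area A_ann = π/4 × (298² − 182²) = 43730 mm^2
On retraction the pressure acts on the annular area (bore minus rod).
F = P × A_ann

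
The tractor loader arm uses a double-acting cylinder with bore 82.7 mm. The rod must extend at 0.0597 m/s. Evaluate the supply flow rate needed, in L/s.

Q ≈ 0.321 L/s

Cap-side area A_cap = π/4 × (82.7 mm)² = 5372 mm^2
Q = A × v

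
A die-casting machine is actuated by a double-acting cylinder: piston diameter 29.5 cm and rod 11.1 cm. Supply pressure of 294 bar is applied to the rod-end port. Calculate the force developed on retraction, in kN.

Rod-side annular area A_ann = π/4 × (29.5² − 11.1²) = 586.7 cm^2
On retraction the pressure acts on the annular area (bore minus rod).
F = P × A_ann

F ≈ 1720 kN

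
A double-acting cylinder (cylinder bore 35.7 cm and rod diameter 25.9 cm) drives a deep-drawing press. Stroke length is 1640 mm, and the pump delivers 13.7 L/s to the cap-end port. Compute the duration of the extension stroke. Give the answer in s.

Cap-side area A_cap = π/4 × (35.7 cm)² = 1001 cm^2
Swept volume V = A × L; t = V / Q = A·L / Q

t ≈ 12.0 s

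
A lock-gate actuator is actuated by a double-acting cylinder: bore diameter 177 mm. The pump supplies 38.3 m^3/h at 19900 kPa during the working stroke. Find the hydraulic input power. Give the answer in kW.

W ≈ 212 kW

Hydraulic power = P × Q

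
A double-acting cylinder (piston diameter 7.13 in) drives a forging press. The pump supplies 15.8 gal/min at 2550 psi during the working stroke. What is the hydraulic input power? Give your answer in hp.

W ≈ 23.5 hp

Hydraulic power = P × Q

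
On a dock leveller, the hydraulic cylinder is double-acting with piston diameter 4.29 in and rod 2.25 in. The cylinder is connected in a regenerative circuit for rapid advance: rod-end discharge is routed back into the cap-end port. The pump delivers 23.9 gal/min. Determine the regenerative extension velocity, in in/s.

v ≈ 23.1 in/s

In regeneration the rod-end outflow joins the pump flow into the cap end, so the net volume the pump must supply per unit advance equals the rod cross-section area.
Rod cross-section A_rod = π/4 × (2.25 in)² = 3.976 in^2
v = Q_pump / A_rod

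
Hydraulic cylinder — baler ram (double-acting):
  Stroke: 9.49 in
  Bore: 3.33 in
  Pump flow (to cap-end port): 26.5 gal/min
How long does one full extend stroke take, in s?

Cap-side area A_cap = π/4 × (3.33 in)² = 8.709 in^2
Swept volume V = A × L; t = V / Q = A·L / Q

t ≈ 0.810 s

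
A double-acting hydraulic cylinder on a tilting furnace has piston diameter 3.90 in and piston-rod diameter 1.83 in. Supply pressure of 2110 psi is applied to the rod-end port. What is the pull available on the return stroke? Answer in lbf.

F ≈ 19700 lbf

Rod-side annular area A_ann = π/4 × (3.90² − 1.83²) = 9.316 in^2
On retraction the pressure acts on the annular area (bore minus rod).
F = P × A_ann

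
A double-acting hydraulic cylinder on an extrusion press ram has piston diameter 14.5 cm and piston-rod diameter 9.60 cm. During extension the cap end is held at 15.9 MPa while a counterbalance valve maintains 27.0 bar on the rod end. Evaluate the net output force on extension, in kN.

Cap-side area A_cap = π/4 × (14.5 cm)² = 165.1 cm^2
Rod-side annular area A_ann = π/4 × (14.5² − 9.60²) = 92.75 cm^2
Net thrust = P_cap·A_cap − P_rod·A_ann = 262.6 kN − 25.04 kN

F ≈ 238 kN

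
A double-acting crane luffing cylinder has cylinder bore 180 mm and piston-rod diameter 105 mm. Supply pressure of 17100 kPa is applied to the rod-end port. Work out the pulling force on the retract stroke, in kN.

Rod-side annular area A_ann = π/4 × (180² − 105²) = 16790 mm^2
On retraction the pressure acts on the annular area (bore minus rod).
F = P × A_ann

F ≈ 287 kN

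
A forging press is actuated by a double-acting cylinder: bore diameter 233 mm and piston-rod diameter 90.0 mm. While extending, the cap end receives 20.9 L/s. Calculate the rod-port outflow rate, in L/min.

Cap-side area A_cap = π/4 × (233 mm)² = 42640 mm^2
Rod-side annular area A_ann = π/4 × (233² − 90.0²) = 36280 mm^2
Piston speed v = Q_in/A_cap; rod-end outflow Q_out = v × A_ann = Q_in × A_ann/A_cap.

Q_out ≈ 1070 L/min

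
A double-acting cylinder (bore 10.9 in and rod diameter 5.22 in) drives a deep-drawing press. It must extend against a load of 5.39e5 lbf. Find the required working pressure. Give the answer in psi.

P ≈ 5780 psi

Cap-side area A_cap = π/4 × (10.9 in)² = 93.31 in^2
P = F / A = 5.39e5 lbf / A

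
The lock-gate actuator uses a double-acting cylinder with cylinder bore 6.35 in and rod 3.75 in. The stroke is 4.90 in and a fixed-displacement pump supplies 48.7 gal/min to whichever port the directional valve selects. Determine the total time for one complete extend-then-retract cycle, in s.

Cap-side area A_cap = π/4 × (6.35 in)² = 31.67 in^2
Rod-side annular area A_ann = π/4 × (6.35² − 3.75²) = 20.62 in^2
t_ext = A_cap·L/Q = 0.8276 s
t_ret = A_ann·L/Q = 0.5390 s
t_cycle = t_ext + t_ret

t ≈ 1.37 s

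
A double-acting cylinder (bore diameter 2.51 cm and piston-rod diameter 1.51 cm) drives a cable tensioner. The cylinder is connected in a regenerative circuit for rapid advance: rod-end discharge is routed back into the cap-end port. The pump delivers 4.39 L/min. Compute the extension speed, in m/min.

v ≈ 24.5 m/min

In regeneration the rod-end outflow joins the pump flow into the cap end, so the net volume the pump must supply per unit advance equals the rod cross-section area.
Rod cross-section A_rod = π/4 × (1.51 cm)² = 1.791 cm^2
v = Q_pump / A_rod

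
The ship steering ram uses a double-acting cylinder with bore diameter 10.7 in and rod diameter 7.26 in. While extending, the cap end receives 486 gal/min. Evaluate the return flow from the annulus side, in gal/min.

Cap-side area A_cap = π/4 × (10.7 in)² = 89.92 in^2
Rod-side annular area A_ann = π/4 × (10.7² − 7.26²) = 48.52 in^2
Piston speed v = Q_in/A_cap; rod-end outflow Q_out = v × A_ann = Q_in × A_ann/A_cap.

Q_out ≈ 262 gal/min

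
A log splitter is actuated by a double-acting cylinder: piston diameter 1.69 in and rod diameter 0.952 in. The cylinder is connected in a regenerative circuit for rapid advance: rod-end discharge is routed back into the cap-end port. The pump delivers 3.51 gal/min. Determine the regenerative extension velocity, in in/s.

v ≈ 19.0 in/s

In regeneration the rod-end outflow joins the pump flow into the cap end, so the net volume the pump must supply per unit advance equals the rod cross-section area.
Rod cross-section A_rod = π/4 × (0.952 in)² = 0.7118 in^2
v = Q_pump / A_rod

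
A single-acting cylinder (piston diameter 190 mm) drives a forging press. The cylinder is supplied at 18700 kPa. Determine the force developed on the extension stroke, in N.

Cap-side area A_cap = π/4 × (190 mm)² = 28350 mm^2
F = P × A_cap = 18700 kPa × A_cap

F ≈ 5.30e5 N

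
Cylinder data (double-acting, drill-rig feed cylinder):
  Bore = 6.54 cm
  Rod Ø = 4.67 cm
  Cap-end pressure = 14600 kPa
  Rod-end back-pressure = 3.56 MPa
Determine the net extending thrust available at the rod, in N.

Cap-side area A_cap = π/4 × (6.54 cm)² = 33.59 cm^2
Rod-side annular area A_ann = π/4 × (6.54² − 4.67²) = 16.46 cm^2
Net thrust = P_cap·A_cap − P_rod·A_ann = 49050 N − 5861 N

F ≈ 43200 N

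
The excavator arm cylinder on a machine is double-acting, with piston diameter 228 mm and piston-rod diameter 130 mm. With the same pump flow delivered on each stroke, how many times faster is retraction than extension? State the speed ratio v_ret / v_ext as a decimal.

Cap-side area A_cap = π/4 × (228 mm)² = 40830 mm^2
Rod-side annular area A_ann = π/4 × (228² − 130²) = 27550 mm^2
For equal Q, v ∝ 1/A, so v_ret/v_ext = A_cap/A_ann.

v_ret/v_ext ≈ 1.48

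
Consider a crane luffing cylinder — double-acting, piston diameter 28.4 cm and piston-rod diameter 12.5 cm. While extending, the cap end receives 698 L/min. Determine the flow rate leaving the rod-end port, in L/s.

Q_out ≈ 9.38 L/s

Cap-side area A_cap = π/4 × (28.4 cm)² = 633.5 cm^2
Rod-side annular area A_ann = π/4 × (28.4² − 12.5²) = 510.8 cm^2
Piston speed v = Q_in/A_cap; rod-end outflow Q_out = v × A_ann = Q_in × A_ann/A_cap.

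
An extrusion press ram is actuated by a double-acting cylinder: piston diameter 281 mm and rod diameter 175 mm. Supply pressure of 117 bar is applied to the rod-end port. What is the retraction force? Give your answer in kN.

Rod-side annular area A_ann = π/4 × (281² − 175²) = 37960 mm^2
On retraction the pressure acts on the annular area (bore minus rod).
F = P × A_ann

F ≈ 444 kN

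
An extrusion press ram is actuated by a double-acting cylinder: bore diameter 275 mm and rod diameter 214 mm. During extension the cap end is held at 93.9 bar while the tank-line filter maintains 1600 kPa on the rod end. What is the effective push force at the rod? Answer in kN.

Cap-side area A_cap = π/4 × (275 mm)² = 59400 mm^2
Rod-side annular area A_ann = π/4 × (275² − 214²) = 23430 mm^2
Net thrust = P_cap·A_cap − P_rod·A_ann = 557.7 kN − 37.48 kN

F ≈ 520 kN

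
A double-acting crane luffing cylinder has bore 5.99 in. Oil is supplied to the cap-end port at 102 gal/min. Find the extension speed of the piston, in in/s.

Cap-side area A_cap = π/4 × (5.99 in)² = 28.18 in^2
v = Q / A

v ≈ 13.9 in/s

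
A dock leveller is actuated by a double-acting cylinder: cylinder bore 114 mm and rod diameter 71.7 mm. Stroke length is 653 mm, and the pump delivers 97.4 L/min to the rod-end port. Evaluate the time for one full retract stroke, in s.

t ≈ 2.48 s

Rod-side annular area A_ann = π/4 × (114² − 71.7²) = 6169 mm^2
Swept volume V = A × L; t = V / Q = A·L / Q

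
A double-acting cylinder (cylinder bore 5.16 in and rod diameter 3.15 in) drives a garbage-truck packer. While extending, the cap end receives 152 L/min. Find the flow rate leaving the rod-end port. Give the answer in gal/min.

Cap-side area A_cap = π/4 × (5.16 in)² = 20.91 in^2
Rod-side annular area A_ann = π/4 × (5.16² − 3.15²) = 13.12 in^2
Piston speed v = Q_in/A_cap; rod-end outflow Q_out = v × A_ann = Q_in × A_ann/A_cap.

Q_out ≈ 25.2 gal/min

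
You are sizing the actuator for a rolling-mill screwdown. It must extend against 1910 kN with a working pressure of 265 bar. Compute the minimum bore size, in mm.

D ≈ 303 mm

Extension force acts on the full piston face: F = P × (π/4)D².
D = √(4F / (πP)) = √(4 × 1910 kN / (π × 265 bar))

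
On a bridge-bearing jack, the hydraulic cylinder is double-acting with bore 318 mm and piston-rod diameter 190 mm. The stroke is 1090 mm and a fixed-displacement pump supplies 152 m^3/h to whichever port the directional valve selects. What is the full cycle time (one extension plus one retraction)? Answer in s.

Cap-side area A_cap = π/4 × (318 mm)² = 79420 mm^2
Rod-side annular area A_ann = π/4 × (318² − 190²) = 51070 mm^2
t_ext = A_cap·L/Q = 2.050 s
t_ret = A_ann·L/Q = 1.318 s
t_cycle = t_ext + t_ret

t ≈ 3.37 s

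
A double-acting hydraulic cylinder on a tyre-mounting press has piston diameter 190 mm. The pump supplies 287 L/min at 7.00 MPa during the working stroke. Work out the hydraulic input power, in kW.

Hydraulic power = P × Q

W ≈ 33.5 kW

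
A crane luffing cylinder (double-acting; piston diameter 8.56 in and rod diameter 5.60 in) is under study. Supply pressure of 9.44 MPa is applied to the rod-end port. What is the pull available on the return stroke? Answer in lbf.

F ≈ 45100 lbf

Rod-side annular area A_ann = π/4 × (8.56² − 5.60²) = 32.92 in^2
On retraction the pressure acts on the annular area (bore minus rod).
F = P × A_ann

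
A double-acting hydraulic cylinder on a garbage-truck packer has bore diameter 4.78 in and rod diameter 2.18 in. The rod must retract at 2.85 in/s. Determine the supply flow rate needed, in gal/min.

Q ≈ 10.5 gal/min

Rod-side annular area A_ann = π/4 × (4.78² − 2.18²) = 14.21 in^2
Q = A × v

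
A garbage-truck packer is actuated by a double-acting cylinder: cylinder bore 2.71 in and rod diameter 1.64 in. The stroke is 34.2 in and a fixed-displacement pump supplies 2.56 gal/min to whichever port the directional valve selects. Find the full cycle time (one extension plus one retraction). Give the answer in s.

t ≈ 32.7 s

Cap-side area A_cap = π/4 × (2.71 in)² = 5.768 in^2
Rod-side annular area A_ann = π/4 × (2.71² − 1.64²) = 3.656 in^2
t_ext = A_cap·L/Q = 20.01 s
t_ret = A_ann·L/Q = 12.68 s
t_cycle = t_ext + t_ret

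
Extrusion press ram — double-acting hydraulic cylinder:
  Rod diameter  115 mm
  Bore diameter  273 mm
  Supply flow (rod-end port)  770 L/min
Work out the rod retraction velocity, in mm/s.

v ≈ 267 mm/s

Rod-side annular area A_ann = π/4 × (273² − 115²) = 48150 mm^2
Flow into the rod-end port fills the annular volume.
v = Q / A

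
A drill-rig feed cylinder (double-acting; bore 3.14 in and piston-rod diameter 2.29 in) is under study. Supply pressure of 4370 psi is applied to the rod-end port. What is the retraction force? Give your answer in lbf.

Rod-side annular area A_ann = π/4 × (3.14² − 2.29²) = 3.625 in^2
On retraction the pressure acts on the annular area (bore minus rod).
F = P × A_ann

F ≈ 15800 lbf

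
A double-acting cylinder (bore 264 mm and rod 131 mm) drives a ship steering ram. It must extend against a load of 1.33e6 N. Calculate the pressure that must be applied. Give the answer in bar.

P ≈ 243 bar

Cap-side area A_cap = π/4 × (264 mm)² = 54740 mm^2
P = F / A = 1.33e6 N / A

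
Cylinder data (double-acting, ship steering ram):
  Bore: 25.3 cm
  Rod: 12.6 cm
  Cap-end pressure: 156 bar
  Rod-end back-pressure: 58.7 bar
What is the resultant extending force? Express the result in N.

F ≈ 5.62e5 N

Cap-side area A_cap = π/4 × (25.3 cm)² = 502.7 cm^2
Rod-side annular area A_ann = π/4 × (25.3² − 12.6²) = 378.0 cm^2
Net thrust = P_cap·A_cap − P_rod·A_ann = 7.843e5 N − 2.219e5 N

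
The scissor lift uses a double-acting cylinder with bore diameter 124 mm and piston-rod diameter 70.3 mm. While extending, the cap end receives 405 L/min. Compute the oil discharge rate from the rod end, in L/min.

Q_out ≈ 275 L/min

Cap-side area A_cap = π/4 × (124 mm)² = 12080 mm^2
Rod-side annular area A_ann = π/4 × (124² − 70.3²) = 8195 mm^2
Piston speed v = Q_in/A_cap; rod-end outflow Q_out = v × A_ann = Q_in × A_ann/A_cap.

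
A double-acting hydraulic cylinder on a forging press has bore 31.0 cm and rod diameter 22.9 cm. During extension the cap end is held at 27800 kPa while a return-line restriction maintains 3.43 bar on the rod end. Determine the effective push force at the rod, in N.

Cap-side area A_cap = π/4 × (31.0 cm)² = 754.8 cm^2
Rod-side annular area A_ann = π/4 × (31.0² − 22.9²) = 342.9 cm^2
Net thrust = P_cap·A_cap − P_rod·A_ann = 2.098e6 N − 11760 N

F ≈ 2.09e6 N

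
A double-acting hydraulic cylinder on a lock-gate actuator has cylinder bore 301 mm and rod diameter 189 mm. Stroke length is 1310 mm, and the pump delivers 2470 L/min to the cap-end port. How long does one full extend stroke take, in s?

Cap-side area A_cap = π/4 × (301 mm)² = 71160 mm^2
Swept volume V = A × L; t = V / Q = A·L / Q

t ≈ 2.26 s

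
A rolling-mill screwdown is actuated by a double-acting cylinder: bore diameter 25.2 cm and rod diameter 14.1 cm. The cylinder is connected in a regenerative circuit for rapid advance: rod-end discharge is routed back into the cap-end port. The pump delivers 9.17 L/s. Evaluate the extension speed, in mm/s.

v ≈ 587 mm/s

In regeneration the rod-end outflow joins the pump flow into the cap end, so the net volume the pump must supply per unit advance equals the rod cross-section area.
Rod cross-section A_rod = π/4 × (14.1 cm)² = 156.1 cm^2
v = Q_pump / A_rod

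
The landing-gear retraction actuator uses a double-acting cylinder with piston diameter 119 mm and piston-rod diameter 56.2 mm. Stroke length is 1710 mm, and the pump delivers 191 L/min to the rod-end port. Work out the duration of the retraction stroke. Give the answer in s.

t ≈ 4.64 s

Rod-side annular area A_ann = π/4 × (119² − 56.2²) = 8641 mm^2
Swept volume V = A × L; t = V / Q = A·L / Q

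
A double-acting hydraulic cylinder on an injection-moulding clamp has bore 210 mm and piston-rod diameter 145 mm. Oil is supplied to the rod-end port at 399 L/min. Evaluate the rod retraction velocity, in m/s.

Rod-side annular area A_ann = π/4 × (210² − 145²) = 18120 mm^2
Flow into the rod-end port fills the annular volume.
v = Q / A

v ≈ 0.367 m/s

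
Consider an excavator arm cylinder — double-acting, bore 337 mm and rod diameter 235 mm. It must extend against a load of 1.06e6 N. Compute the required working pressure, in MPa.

P ≈ 11.9 MPa

Cap-side area A_cap = π/4 × (337 mm)² = 89200 mm^2
P = F / A = 1.06e6 N / A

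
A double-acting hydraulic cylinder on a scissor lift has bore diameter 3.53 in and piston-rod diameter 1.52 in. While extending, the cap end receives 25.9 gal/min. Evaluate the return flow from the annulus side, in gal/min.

Cap-side area A_cap = π/4 × (3.53 in)² = 9.787 in^2
Rod-side annular area A_ann = π/4 × (3.53² − 1.52²) = 7.972 in^2
Piston speed v = Q_in/A_cap; rod-end outflow Q_out = v × A_ann = Q_in × A_ann/A_cap.

Q_out ≈ 21.1 gal/min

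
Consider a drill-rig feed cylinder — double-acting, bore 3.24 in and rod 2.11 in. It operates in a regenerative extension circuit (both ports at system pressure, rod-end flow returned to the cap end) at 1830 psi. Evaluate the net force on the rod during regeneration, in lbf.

With equal pressure on both faces, forces on the annular region cancel; the net push is pressure × rod cross-section.
Rod cross-section A_rod = π/4 × (2.11 in)² = 3.497 in^2
F = P × A_rod

F ≈ 6400 lbf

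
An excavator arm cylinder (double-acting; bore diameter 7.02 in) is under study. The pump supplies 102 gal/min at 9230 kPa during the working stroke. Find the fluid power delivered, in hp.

Hydraulic power = P × Q

W ≈ 79.7 hp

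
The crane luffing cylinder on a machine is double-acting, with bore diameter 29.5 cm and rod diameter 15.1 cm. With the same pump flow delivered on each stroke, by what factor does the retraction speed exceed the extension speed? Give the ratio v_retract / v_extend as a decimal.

Cap-side area A_cap = π/4 × (29.5 cm)² = 683.5 cm^2
Rod-side annular area A_ann = π/4 × (29.5² − 15.1²) = 504.4 cm^2
For equal Q, v ∝ 1/A, so v_ret/v_ext = A_cap/A_ann.

v_ret/v_ext ≈ 1.36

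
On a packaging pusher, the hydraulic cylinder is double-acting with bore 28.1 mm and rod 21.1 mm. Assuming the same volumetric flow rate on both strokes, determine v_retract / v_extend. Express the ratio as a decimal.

v_ret/v_ext ≈ 2.29

Cap-side area A_cap = π/4 × (28.1 mm)² = 620.2 mm^2
Rod-side annular area A_ann = π/4 × (28.1² − 21.1²) = 270.5 mm^2
For equal Q, v ∝ 1/A, so v_ret/v_ext = A_cap/A_ann.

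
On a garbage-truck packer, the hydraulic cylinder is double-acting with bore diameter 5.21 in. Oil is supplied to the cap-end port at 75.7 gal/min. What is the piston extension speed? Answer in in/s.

Cap-side area A_cap = π/4 × (5.21 in)² = 21.32 in^2
v = Q / A

v ≈ 13.7 in/s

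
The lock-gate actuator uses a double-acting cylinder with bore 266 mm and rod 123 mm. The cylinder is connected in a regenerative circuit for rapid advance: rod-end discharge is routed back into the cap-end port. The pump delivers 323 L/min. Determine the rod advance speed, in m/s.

v ≈ 0.453 m/s

In regeneration the rod-end outflow joins the pump flow into the cap end, so the net volume the pump must supply per unit advance equals the rod cross-section area.
Rod cross-section A_rod = π/4 × (123 mm)² = 11880 mm^2
v = Q_pump / A_rod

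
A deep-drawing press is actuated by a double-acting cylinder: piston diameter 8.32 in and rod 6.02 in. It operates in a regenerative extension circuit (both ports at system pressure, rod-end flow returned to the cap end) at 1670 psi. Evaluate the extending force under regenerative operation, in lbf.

F ≈ 47500 lbf

With equal pressure on both faces, forces on the annular region cancel; the net push is pressure × rod cross-section.
Rod cross-section A_rod = π/4 × (6.02 in)² = 28.46 in^2
F = P × A_rod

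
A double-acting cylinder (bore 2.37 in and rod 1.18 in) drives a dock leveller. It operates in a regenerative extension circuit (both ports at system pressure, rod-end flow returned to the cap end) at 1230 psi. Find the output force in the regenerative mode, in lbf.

F ≈ 1350 lbf

With equal pressure on both faces, forces on the annular region cancel; the net push is pressure × rod cross-section.
Rod cross-section A_rod = π/4 × (1.18 in)² = 1.094 in^2
F = P × A_rod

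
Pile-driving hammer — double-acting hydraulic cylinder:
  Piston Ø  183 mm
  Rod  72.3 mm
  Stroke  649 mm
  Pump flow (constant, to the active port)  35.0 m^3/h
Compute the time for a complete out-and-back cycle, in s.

Cap-side area A_cap = π/4 × (183 mm)² = 26300 mm^2
Rod-side annular area A_ann = π/4 × (183² − 72.3²) = 22200 mm^2
t_ext = A_cap·L/Q = 1.756 s
t_ret = A_ann·L/Q = 1.482 s
t_cycle = t_ext + t_ret

t ≈ 3.24 s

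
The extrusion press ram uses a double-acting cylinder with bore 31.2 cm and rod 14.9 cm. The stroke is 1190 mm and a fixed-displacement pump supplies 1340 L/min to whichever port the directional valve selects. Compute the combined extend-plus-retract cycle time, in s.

Cap-side area A_cap = π/4 × (31.2 cm)² = 764.5 cm^2
Rod-side annular area A_ann = π/4 × (31.2² − 14.9²) = 590.2 cm^2
t_ext = A_cap·L/Q = 4.074 s
t_ret = A_ann·L/Q = 3.145 s
t_cycle = t_ext + t_ret

t ≈ 7.22 s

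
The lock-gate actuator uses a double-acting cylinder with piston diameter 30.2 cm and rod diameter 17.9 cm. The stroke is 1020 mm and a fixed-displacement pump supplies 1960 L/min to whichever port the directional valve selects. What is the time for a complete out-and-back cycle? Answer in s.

Cap-side area A_cap = π/4 × (30.2 cm)² = 716.3 cm^2
Rod-side annular area A_ann = π/4 × (30.2² − 17.9²) = 464.7 cm^2
t_ext = A_cap·L/Q = 2.237 s
t_ret = A_ann·L/Q = 1.451 s
t_cycle = t_ext + t_ret

t ≈ 3.69 s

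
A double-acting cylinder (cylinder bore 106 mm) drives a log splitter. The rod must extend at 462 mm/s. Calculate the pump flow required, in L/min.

Q ≈ 245 L/min

Cap-side area A_cap = π/4 × (106 mm)² = 8825 mm^2
Q = A × v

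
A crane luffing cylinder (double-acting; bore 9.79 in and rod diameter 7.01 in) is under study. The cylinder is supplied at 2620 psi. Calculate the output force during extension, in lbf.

F ≈ 1.97e5 lbf

Cap-side area A_cap = π/4 × (9.79 in)² = 75.28 in^2
F = P × A_cap = 2620 psi × A_cap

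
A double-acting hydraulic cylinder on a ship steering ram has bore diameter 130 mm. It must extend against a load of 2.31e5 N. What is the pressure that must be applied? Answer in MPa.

Cap-side area A_cap = π/4 × (130 mm)² = 13270 mm^2
P = F / A = 2.31e5 N / A

P ≈ 17.4 MPa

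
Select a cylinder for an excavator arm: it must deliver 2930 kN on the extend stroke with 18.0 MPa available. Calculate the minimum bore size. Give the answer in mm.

Extension force acts on the full piston face: F = P × (π/4)D².
D = √(4F / (πP)) = √(4 × 2930 kN / (π × 18.0 MPa))

D ≈ 455 mm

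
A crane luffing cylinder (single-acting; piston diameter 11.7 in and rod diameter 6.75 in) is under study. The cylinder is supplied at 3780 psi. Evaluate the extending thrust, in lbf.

F ≈ 4.06e5 lbf

Cap-side area A_cap = π/4 × (11.7 in)² = 107.5 in^2
F = P × A_cap = 3780 psi × A_cap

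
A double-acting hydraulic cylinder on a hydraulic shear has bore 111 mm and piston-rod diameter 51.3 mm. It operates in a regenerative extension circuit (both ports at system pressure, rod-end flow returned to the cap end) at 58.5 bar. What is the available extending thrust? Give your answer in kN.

F ≈ 12.1 kN

With equal pressure on both faces, forces on the annular region cancel; the net push is pressure × rod cross-section.
Rod cross-section A_rod = π/4 × (51.3 mm)² = 2067 mm^2
F = P × A_rod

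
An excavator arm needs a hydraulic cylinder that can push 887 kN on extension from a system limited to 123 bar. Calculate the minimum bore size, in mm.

D ≈ 303 mm

Extension force acts on the full piston face: F = P × (π/4)D².
D = √(4F / (πP)) = √(4 × 887 kN / (π × 123 bar))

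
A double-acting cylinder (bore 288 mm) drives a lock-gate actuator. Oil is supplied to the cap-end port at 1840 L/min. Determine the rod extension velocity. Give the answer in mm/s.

v ≈ 471 mm/s

Cap-side area A_cap = π/4 × (288 mm)² = 65140 mm^2
v = Q / A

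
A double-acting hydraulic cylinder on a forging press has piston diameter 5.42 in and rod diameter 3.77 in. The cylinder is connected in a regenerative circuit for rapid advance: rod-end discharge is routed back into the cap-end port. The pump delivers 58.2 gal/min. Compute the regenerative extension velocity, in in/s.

v ≈ 20.1 in/s

In regeneration the rod-end outflow joins the pump flow into the cap end, so the net volume the pump must supply per unit advance equals the rod cross-section area.
Rod cross-section A_rod = π/4 × (3.77 in)² = 11.16 in^2
v = Q_pump / A_rod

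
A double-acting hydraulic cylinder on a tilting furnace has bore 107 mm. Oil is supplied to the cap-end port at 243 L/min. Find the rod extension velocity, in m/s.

v ≈ 0.450 m/s

Cap-side area A_cap = π/4 × (107 mm)² = 8992 mm^2
v = Q / A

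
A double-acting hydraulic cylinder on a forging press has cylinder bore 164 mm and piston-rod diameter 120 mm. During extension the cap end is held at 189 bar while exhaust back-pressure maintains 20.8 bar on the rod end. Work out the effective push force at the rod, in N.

F ≈ 3.79e5 N

Cap-side area A_cap = π/4 × (164 mm)² = 21120 mm^2
Rod-side annular area A_ann = π/4 × (164² − 120²) = 9814 mm^2
Net thrust = P_cap·A_cap − P_rod·A_ann = 3.992e5 N − 20410 N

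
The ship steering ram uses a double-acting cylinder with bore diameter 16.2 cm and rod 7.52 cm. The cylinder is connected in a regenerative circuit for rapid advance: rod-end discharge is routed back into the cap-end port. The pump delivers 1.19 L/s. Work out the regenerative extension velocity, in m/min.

v ≈ 16.1 m/min

In regeneration the rod-end outflow joins the pump flow into the cap end, so the net volume the pump must supply per unit advance equals the rod cross-section area.
Rod cross-section A_rod = π/4 × (7.52 cm)² = 44.41 cm^2
v = Q_pump / A_rod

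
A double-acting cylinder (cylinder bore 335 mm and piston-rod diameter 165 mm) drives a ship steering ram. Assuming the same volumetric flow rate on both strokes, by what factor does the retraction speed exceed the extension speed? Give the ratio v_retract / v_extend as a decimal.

Cap-side area A_cap = π/4 × (335 mm)² = 88140 mm^2
Rod-side annular area A_ann = π/4 × (335² − 165²) = 66760 mm^2
For equal Q, v ∝ 1/A, so v_ret/v_ext = A_cap/A_ann.

v_ret/v_ext ≈ 1.32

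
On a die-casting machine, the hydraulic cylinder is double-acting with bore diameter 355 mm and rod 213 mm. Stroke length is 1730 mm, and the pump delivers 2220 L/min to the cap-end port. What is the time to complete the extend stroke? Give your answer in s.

Cap-side area A_cap = π/4 × (355 mm)² = 98980 mm^2
Swept volume V = A × L; t = V / Q = A·L / Q

t ≈ 4.63 s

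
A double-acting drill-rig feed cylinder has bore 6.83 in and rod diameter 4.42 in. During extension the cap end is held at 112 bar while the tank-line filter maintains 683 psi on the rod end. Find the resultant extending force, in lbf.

F ≈ 45000 lbf

Cap-side area A_cap = π/4 × (6.83 in)² = 36.64 in^2
Rod-side annular area A_ann = π/4 × (6.83² − 4.42²) = 21.29 in^2
Net thrust = P_cap·A_cap − P_rod·A_ann = 59520 lbf − 14540 lbf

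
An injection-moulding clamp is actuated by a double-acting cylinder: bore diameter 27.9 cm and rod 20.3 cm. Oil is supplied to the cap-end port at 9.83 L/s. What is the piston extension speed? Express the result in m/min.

v ≈ 9.65 m/min

Cap-side area A_cap = π/4 × (27.9 cm)² = 611.4 cm^2
v = Q / A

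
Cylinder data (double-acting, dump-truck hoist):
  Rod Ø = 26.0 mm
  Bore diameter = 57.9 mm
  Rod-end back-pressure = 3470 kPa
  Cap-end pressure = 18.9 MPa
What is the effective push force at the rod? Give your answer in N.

Cap-side area A_cap = π/4 × (57.9 mm)² = 2633 mm^2
Rod-side annular area A_ann = π/4 × (57.9² − 26.0²) = 2102 mm^2
Net thrust = P_cap·A_cap − P_rod·A_ann = 49760 N − 7294 N

F ≈ 42500 N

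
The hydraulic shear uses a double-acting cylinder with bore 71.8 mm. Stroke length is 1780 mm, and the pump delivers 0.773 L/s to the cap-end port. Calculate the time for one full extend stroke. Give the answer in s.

Cap-side area A_cap = π/4 × (71.8 mm)² = 4049 mm^2
Swept volume V = A × L; t = V / Q = A·L / Q

t ≈ 9.32 s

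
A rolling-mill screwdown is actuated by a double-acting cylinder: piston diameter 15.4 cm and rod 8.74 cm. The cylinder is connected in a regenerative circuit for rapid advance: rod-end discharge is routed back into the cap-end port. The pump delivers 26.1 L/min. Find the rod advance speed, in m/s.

v ≈ 0.0725 m/s

In regeneration the rod-end outflow joins the pump flow into the cap end, so the net volume the pump must supply per unit advance equals the rod cross-section area.
Rod cross-section A_rod = π/4 × (8.74 cm)² = 59.99 cm^2
v = Q_pump / A_rod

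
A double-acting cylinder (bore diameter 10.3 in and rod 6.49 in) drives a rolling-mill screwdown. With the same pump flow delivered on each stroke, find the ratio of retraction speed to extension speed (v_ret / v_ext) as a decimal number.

Cap-side area A_cap = π/4 × (10.3 in)² = 83.32 in^2
Rod-side annular area A_ann = π/4 × (10.3² − 6.49²) = 50.24 in^2
For equal Q, v ∝ 1/A, so v_ret/v_ext = A_cap/A_ann.

v_ret/v_ext ≈ 1.66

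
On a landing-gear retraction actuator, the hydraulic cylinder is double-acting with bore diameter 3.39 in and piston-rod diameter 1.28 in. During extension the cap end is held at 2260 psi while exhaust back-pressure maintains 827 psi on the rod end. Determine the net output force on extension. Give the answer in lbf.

F ≈ 14000 lbf

Cap-side area A_cap = π/4 × (3.39 in)² = 9.026 in^2
Rod-side annular area A_ann = π/4 × (3.39² − 1.28²) = 7.739 in^2
Net thrust = P_cap·A_cap − P_rod·A_ann = 20400 lbf − 6400 lbf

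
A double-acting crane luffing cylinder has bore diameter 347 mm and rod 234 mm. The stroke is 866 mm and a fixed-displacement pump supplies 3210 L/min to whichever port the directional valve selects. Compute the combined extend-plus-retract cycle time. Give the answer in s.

t ≈ 2.37 s

Cap-side area A_cap = π/4 × (347 mm)² = 94570 mm^2
Rod-side annular area A_ann = π/4 × (347² − 234²) = 51560 mm^2
t_ext = A_cap·L/Q = 1.531 s
t_ret = A_ann·L/Q = 0.8347 s
t_cycle = t_ext + t_ret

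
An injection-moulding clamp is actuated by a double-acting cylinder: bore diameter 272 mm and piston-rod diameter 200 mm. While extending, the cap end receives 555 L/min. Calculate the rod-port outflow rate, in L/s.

Q_out ≈ 4.25 L/s

Cap-side area A_cap = π/4 × (272 mm)² = 58110 mm^2
Rod-side annular area A_ann = π/4 × (272² − 200²) = 26690 mm^2
Piston speed v = Q_in/A_cap; rod-end outflow Q_out = v × A_ann = Q_in × A_ann/A_cap.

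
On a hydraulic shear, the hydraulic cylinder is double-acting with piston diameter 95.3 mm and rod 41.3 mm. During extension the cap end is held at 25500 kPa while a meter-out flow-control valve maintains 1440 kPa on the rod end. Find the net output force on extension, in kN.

Cap-side area A_cap = π/4 × (95.3 mm)² = 7133 mm^2
Rod-side annular area A_ann = π/4 × (95.3² − 41.3²) = 5793 mm^2
Net thrust = P_cap·A_cap − P_rod·A_ann = 181.9 kN − 8.343 kN

F ≈ 174 kN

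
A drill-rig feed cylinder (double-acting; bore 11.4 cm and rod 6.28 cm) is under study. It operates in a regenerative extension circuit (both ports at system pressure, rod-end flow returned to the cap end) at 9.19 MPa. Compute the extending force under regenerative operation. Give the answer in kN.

F ≈ 28.5 kN

With equal pressure on both faces, forces on the annular region cancel; the net push is pressure × rod cross-section.
Rod cross-section A_rod = π/4 × (6.28 cm)² = 30.97 cm^2
F = P × A_rod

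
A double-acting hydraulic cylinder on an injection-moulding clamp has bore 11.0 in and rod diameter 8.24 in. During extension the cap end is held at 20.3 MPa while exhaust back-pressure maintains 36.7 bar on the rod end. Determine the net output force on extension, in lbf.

F ≈ 2.58e5 lbf

Cap-side area A_cap = π/4 × (11.0 in)² = 95.03 in^2
Rod-side annular area A_ann = π/4 × (11.0² − 8.24²) = 41.71 in^2
Net thrust = P_cap·A_cap − P_rod·A_ann = 2.798e5 lbf − 22200 lbf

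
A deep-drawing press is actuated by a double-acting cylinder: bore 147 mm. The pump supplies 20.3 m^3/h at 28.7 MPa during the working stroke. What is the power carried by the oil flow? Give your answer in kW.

W ≈ 162 kW

Hydraulic power = P × Q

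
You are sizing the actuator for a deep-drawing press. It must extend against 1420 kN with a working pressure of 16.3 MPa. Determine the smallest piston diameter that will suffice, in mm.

D ≈ 333 mm

Extension force acts on the full piston face: F = P × (π/4)D².
D = √(4F / (πP)) = √(4 × 1420 kN / (π × 16.3 MPa))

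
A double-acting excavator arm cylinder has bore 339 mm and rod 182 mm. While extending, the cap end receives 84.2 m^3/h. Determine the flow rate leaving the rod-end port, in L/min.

Q_out ≈ 999 L/min

Cap-side area A_cap = π/4 × (339 mm)² = 90260 mm^2
Rod-side annular area A_ann = π/4 × (339² − 182²) = 64240 mm^2
Piston speed v = Q_in/A_cap; rod-end outflow Q_out = v × A_ann = Q_in × A_ann/A_cap.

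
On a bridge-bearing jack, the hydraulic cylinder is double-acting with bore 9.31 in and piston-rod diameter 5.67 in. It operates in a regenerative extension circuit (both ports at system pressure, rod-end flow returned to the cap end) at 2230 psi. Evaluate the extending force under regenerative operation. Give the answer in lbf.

With equal pressure on both faces, forces on the annular region cancel; the net push is pressure × rod cross-section.
Rod cross-section A_rod = π/4 × (5.67 in)² = 25.25 in^2
F = P × A_rod

F ≈ 56300 lbf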